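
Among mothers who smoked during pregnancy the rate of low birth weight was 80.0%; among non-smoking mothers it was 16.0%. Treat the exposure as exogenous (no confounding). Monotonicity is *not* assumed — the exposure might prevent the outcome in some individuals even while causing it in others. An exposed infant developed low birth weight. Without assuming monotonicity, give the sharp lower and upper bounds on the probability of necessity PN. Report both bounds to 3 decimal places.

0.800 ≤ PN ≤ 1.000

p₁ = 0.8, p₀ = 0.16.
Under exogeneity alone the bounds on PN are max{0,(p₁−p₀)/p₁} ≤ PN ≤ min{1,(1−p₀)/p₁}.
  lower = (p₁ − p₀)/p₁ = 0.64 / 0.8 ≈ 0.8000
  upper = min{1, (1 − p₀)/p₁} = 0.84 / 0.8 ≈ 1.0500 → capped at 1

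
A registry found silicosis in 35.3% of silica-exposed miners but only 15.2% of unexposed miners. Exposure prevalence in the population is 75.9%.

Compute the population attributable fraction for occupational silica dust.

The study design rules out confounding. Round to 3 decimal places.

PAF ≈ 0.501

p₁ = 0.353, p₀ = 0.152.
Overall risk P(Y=1) = π·p₁ + (1−π)·p₀ = 0.759×0.353 + 0.241×0.152 = 0.30456.
Under exogeneity, PAF = [P(Y=1) − p₀] / P(Y=1).
PAF = (0.30456 − 0.152) / 0.30456 ≈ 0.5009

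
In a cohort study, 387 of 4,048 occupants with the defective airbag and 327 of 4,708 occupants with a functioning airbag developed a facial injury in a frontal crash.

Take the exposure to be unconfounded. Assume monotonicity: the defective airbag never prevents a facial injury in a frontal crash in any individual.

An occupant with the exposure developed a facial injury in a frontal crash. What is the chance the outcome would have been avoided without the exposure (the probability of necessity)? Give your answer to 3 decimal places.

PN ≈ 0.273

p₁ = P(outcome | exposed) = 387/4048 = 0.095603
p₀ = P(outcome | unexposed) = 327/4708 = 0.069456
Under exogeneity and monotonicity, PN = (p₁ − p₀) / p₁.
PN = (0.095603 − 0.069456) / 0.095603 = 0.026147 / 0.095603 ≈ 0.2735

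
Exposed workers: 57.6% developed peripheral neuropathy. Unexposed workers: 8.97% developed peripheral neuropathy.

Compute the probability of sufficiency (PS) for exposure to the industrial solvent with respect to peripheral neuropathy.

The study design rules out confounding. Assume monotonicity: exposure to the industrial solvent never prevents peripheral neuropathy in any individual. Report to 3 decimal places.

PS ≈ 0.534

p₁ = 0.576, p₀ = 0.0897.
Under exogeneity and monotonicity, PS = (p₁ − p₀) / (1 − p₀).
PS = (0.576 − 0.0897) / (1 − 0.0897) = 0.4863 / 0.9103 ≈ 0.5342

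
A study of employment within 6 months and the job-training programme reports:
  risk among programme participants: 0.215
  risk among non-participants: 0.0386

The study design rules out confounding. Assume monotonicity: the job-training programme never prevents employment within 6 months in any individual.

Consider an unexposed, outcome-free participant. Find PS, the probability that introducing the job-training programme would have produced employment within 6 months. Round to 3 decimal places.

PS ≈ 0.183

Let p₁ = 0.215, p₀ = 0.0386.
Under exogeneity and monotonicity, PS = (p₁ − p₀) / (1 − p₀).
PS = (0.215 − 0.0386) / (1 − 0.0386) = 0.1764 / 0.9614 ≈ 0.1835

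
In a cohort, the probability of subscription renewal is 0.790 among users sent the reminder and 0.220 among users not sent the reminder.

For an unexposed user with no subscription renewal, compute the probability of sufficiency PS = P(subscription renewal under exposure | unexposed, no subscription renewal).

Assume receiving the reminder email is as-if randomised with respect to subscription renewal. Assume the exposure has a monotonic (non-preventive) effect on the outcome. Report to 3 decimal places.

Let p₁ = 0.79, p₀ = 0.22.
Under exogeneity and monotonicity, PS = (p₁ − p₀) / (1 − p₀).
PS = (0.79 − 0.22) / (1 − 0.22) = 0.57 / 0.78 ≈ 0.7308

PS ≈ 0.731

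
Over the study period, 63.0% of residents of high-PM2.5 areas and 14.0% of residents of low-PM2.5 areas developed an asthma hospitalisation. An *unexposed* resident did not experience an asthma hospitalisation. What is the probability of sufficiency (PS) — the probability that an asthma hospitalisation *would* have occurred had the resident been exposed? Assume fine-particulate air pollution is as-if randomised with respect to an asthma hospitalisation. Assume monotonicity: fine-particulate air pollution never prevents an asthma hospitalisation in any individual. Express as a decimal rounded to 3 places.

PS ≈ 0.570

p₁ = 0.63, p₀ = 0.14.
Under exogeneity and monotonicity, PS = (p₁ − p₀) / (1 − p₀).
PS = (0.63 − 0.14) / (1 − 0.14) = 0.49 / 0.86 ≈ 0.5698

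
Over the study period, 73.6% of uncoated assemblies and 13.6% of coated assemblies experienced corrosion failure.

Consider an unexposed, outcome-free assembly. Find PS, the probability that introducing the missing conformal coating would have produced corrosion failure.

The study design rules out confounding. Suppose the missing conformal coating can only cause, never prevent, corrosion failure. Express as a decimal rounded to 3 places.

p₁ = 0.736, p₀ = 0.136.
Under exogeneity and monotonicity, PS = (p₁ − p₀) / (1 − p₀).
PS = (0.736 − 0.136) / (1 − 0.136) = 0.6 / 0.864 ≈ 0.6944

PS ≈ 0.694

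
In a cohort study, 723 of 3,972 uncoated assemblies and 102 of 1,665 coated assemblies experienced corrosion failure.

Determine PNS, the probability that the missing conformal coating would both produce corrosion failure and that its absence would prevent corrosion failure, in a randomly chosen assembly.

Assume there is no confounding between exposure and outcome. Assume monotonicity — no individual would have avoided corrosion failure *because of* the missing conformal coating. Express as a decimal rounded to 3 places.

p₁ = P(outcome | exposed) = 723/3972 = 0.18202
p₀ = P(outcome | unexposed) = 102/1665 = 0.061261
Under exogeneity and monotonicity, PNS = p₁ − p₀.
PNS = 0.18202 − 0.061261 = 0.12076

PNS ≈ 0.121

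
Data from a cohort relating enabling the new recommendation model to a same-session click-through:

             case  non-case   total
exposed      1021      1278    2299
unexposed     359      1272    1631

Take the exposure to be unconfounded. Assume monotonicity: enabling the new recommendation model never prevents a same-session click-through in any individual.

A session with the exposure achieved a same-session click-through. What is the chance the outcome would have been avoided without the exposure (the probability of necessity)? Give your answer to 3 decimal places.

p₁ = P(outcome | exposed) = 1021/2299 = 0.44411
p₀ = P(outcome | unexposed) = 359/1631 = 0.22011
Under exogeneity and monotonicity, PN = (p₁ − p₀)/p₁.
PN = (0.44411 − 0.22011) / 0.44411 ≈ 0.5044

PN ≈ 0.504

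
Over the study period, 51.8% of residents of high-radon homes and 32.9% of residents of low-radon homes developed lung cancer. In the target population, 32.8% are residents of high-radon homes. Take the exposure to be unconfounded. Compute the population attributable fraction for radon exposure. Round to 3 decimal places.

PAF ≈ 0.159

p₁ = 0.518, p₀ = 0.329.
Overall risk P(Y=1) = π·p₁ + (1−π)·p₀ = 0.328×0.518 + 0.672×0.329 = 0.39099.
Under exogeneity, PAF = [P(Y=1) − p₀] / P(Y=1).
PAF = (0.39099 − 0.329) / 0.39099 ≈ 0.1586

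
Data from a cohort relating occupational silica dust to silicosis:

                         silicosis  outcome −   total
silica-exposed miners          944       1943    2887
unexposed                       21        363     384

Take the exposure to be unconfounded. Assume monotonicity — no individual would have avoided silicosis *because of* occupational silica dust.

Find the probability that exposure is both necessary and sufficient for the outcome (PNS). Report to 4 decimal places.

PNS ≈ 0.2723

p₁ = P(outcome | exposed) = 944/2887 = 0.32698
p₀ = P(outcome | unexposed) = 21/384 = 0.054688
Under exogeneity and monotonicity, PNS = p₁ − p₀.
PNS = 0.32698 − 0.054688 = 0.2723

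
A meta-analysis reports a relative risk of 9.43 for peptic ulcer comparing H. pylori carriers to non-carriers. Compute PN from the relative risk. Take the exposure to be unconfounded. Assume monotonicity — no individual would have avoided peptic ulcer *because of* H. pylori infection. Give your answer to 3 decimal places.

PN ≈ 0.894

Under exogeneity and monotonicity, PN = (RR − 1) / RR = 1 − 1/RR.
PN = (9.43 − 1) / 9.43 = 8.43 / 9.43 ≈ 0.8940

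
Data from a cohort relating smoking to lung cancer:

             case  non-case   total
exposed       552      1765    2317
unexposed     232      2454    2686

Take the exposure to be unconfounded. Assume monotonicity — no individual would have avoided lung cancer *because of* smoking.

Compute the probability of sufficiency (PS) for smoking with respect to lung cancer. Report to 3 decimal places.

p₁ = P(outcome | exposed) = 552/2317 = 0.23824
p₀ = P(outcome | unexposed) = 232/2686 = 0.086374
Under exogeneity and monotonicity, PS = (p₁ − p₀)/(1 − p₀).
PS = (0.23824 − 0.086374) / 0.91363 ≈ 0.1662

PS ≈ 0.166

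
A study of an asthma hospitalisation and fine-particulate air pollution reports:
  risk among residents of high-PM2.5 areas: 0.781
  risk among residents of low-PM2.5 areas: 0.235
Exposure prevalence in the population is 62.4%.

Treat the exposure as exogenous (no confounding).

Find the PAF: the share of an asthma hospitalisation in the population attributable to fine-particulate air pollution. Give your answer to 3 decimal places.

PAF ≈ 0.592

Let p₁ = 0.781, p₀ = 0.235.
Overall risk P(Y=1) = π·p₁ + (1−π)·p₀ = 0.624×0.781 + 0.376×0.235 = 0.5757.
Under exogeneity, PAF = [P(Y=1) − p₀] / P(Y=1).
PAF = (0.5757 − 0.235) / 0.5757 ≈ 0.5918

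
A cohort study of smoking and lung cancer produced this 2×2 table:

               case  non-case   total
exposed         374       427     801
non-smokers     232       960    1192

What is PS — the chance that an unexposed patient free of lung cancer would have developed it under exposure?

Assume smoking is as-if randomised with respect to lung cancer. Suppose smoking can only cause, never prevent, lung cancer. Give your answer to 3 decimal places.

p₁ = P(outcome | exposed) = 374/801 = 0.46692
p₀ = P(outcome | unexposed) = 232/1192 = 0.19463
Under exogeneity and monotonicity, PS = (p₁ − p₀) / (1 − p₀).
PS = (0.46692 − 0.19463) / (1 − 0.19463) = 0.27229 / 0.80537 ≈ 0.3381

PS ≈ 0.338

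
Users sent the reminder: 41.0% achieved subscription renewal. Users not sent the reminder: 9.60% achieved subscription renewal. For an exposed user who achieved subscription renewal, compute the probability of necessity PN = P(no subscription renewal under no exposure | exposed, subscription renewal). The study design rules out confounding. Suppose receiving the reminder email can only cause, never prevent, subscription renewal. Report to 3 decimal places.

PN ≈ 0.766

p₁ = 0.41, p₀ = 0.096.
Under exogeneity and monotonicity, PN = (p₁ − p₀) / p₁.
PN = (0.41 − 0.096) / 0.41 = 0.314 / 0.41 ≈ 0.7659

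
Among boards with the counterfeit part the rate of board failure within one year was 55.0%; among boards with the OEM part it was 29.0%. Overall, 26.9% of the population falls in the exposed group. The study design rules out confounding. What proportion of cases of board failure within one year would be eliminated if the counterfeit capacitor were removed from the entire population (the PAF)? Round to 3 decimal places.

p₁ = 0.55, p₀ = 0.29.
Overall risk P(Y=1) = π·p₁ + (1−π)·p₀ = 0.269×0.55 + 0.731×0.29 = 0.35994.
Under exogeneity, PAF = [P(Y=1) − p₀] / P(Y=1).
PAF = (0.35994 − 0.29) / 0.35994 ≈ 0.1943

PAF ≈ 0.194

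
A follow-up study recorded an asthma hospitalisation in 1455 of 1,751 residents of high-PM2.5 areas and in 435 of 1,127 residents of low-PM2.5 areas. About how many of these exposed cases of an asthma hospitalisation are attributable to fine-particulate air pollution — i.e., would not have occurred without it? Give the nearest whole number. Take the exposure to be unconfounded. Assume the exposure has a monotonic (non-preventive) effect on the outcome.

about 779 cases

p₁ = P(outcome | exposed) = 1455/1751 = 0.83095
p₀ = P(outcome | unexposed) = 435/1127 = 0.38598
PN = (p₁ − p₀)/p₁ = (0.83095 − 0.38598) / 0.83095 ≈ 0.53550.
Attributable cases ≈ PN × (exposed cases) = 0.53550 × 1455 ≈ 779.15.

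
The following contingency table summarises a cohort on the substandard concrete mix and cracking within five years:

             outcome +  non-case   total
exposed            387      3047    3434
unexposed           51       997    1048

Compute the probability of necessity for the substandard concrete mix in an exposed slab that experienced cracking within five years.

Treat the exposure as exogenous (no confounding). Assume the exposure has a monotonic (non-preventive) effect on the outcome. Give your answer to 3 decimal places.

p₁ = P(outcome | exposed) = 387/3434 = 0.1127
p₀ = P(outcome | unexposed) = 51/1048 = 0.048664
Under exogeneity and monotonicity, PN = (p₁ − p₀)/p₁.
PN = (0.1127 − 0.048664) / 0.1127 ≈ 0.5682

PN ≈ 0.568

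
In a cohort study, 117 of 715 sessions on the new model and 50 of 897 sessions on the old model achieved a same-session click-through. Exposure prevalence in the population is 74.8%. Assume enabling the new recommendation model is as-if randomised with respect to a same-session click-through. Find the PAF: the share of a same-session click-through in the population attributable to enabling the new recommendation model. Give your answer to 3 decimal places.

PAF ≈ 0.591

p₁ = P(outcome | exposed) = 117/715 = 0.16364
p₀ = P(outcome | unexposed) = 50/897 = 0.055741
Overall risk P(Y=1) = π·p₁ + (1−π)·p₀ = 0.748×0.16364 + 0.252×0.055741 = 0.13645.
Under exogeneity, PAF = [P(Y=1) − p₀] / P(Y=1).
PAF = (0.13645 − 0.055741) / 0.13645 ≈ 0.5915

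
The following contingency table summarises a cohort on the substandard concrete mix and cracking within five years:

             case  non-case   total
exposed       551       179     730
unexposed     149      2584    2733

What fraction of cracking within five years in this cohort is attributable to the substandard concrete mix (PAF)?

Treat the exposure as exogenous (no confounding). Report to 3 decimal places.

p₁ = P(outcome | exposed) = 551/730 = 0.75479
p₀ = P(outcome | unexposed) = 149/2733 = 0.054519
Exposure prevalence π = 730/3463 = 0.2108; overall risk P(Y=1) = 0.20214.
Under exogeneity, PAF = [P(Y=1) − p₀]/P(Y=1).
PAF = (0.20214 − 0.054519) / 0.20214 ≈ 0.7303

PAF ≈ 0.730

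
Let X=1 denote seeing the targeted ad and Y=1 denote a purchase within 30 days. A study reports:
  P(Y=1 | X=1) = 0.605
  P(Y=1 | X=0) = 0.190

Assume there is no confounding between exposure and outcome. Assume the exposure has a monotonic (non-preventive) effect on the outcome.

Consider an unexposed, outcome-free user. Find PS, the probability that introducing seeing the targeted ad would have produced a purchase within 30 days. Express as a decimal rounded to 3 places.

Let p₁ = 0.605, p₀ = 0.19.
Under exogeneity and monotonicity, PS = (p₁ − p₀) / (1 − p₀).
PS = (0.605 − 0.19) / (1 − 0.19) = 0.415 / 0.81 ≈ 0.5123

PS ≈ 0.512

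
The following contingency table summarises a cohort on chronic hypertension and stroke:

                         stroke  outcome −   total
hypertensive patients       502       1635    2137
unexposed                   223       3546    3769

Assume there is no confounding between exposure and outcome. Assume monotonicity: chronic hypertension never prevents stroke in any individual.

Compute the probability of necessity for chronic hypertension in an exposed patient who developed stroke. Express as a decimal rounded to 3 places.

PN ≈ 0.748

p₁ = P(outcome | exposed) = 502/2137 = 0.23491
p₀ = P(outcome | unexposed) = 223/3769 = 0.059167
Under exogeneity and monotonicity, PN = (p₁ − p₀)/p₁.
PN = (0.23491 − 0.059167) / 0.23491 ≈ 0.7481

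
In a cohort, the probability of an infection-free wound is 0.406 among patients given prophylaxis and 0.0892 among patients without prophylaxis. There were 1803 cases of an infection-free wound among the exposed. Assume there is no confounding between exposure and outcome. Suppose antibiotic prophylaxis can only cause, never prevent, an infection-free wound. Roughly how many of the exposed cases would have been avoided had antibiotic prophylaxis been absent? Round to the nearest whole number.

Let p₁ = 0.406, p₀ = 0.0892.
PN = (p₁ − p₀)/p₁ = (0.406 − 0.0892) / 0.406 ≈ 0.78030.
Attributable cases ≈ PN × (exposed cases) = 0.78030 × 1803 ≈ 1406.87.

about 1407 cases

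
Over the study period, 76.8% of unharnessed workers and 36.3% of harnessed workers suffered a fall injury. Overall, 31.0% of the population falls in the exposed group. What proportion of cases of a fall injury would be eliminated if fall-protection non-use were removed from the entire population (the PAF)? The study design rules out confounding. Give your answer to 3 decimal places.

PAF ≈ 0.257

p₁ = 0.768, p₀ = 0.363.
Overall risk P(Y=1) = π·p₁ + (1−π)·p₀ = 0.31×0.768 + 0.69×0.363 = 0.48855.
Under exogeneity, PAF = [P(Y=1) − p₀] / P(Y=1).
PAF = (0.48855 − 0.363) / 0.48855 ≈ 0.2570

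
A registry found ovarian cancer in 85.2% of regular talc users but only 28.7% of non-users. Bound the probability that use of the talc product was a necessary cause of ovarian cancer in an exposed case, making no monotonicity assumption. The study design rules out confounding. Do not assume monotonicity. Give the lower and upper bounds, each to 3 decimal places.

0.663 ≤ PN ≤ 0.837

p₁ = 0.852, p₀ = 0.287.
Under exogeneity alone the bounds on PN are max{0,(p₁−p₀)/p₁} ≤ PN ≤ min{1,(1−p₀)/p₁}.
  lower = (p₁ − p₀)/p₁ = 0.565 / 0.852 ≈ 0.6631
  upper = min{1, (1 − p₀)/p₁} = 0.713 / 0.852 ≈ 0.8369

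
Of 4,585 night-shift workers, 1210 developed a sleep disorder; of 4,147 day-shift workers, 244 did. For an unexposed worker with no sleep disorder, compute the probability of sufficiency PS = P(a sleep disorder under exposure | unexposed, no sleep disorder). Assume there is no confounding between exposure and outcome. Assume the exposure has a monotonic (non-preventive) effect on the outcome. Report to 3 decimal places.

PS ≈ 0.218

p₁ = P(outcome | exposed) = 1210/4585 = 0.2639
p₀ = P(outcome | unexposed) = 244/4147 = 0.058838
Under exogeneity and monotonicity, PS = (p₁ − p₀) / (1 − p₀).
PS = (0.2639 − 0.058838) / (1 − 0.058838) = 0.20507 / 0.94116 ≈ 0.2179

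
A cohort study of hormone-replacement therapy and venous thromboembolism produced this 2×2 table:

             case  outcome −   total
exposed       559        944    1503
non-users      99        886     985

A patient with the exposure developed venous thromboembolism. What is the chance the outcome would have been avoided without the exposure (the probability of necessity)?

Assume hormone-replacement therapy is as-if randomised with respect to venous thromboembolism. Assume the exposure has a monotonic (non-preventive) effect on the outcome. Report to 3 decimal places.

p₁ = P(outcome | exposed) = 559/1503 = 0.37192
p₀ = P(outcome | unexposed) = 99/985 = 0.10051
Under exogeneity and monotonicity, PN = (p₁ − p₀) / p₁.
PN = (0.37192 − 0.10051) / 0.37192 = 0.27142 / 0.37192 ≈ 0.7298

PN ≈ 0.730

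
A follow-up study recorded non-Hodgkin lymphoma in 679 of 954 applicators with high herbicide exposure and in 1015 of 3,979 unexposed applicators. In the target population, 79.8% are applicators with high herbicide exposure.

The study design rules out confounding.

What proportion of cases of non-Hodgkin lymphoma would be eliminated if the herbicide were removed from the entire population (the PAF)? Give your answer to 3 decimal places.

PAF ≈ 0.588

p₁ = P(outcome | exposed) = 679/954 = 0.71174
p₀ = P(outcome | unexposed) = 1015/3979 = 0.25509
Overall risk P(Y=1) = π·p₁ + (1−π)·p₀ = 0.798×0.71174 + 0.202×0.25509 = 0.6195.
Under exogeneity, PAF = [P(Y=1) − p₀] / P(Y=1).
PAF = (0.6195 − 0.25509) / 0.6195 ≈ 0.5882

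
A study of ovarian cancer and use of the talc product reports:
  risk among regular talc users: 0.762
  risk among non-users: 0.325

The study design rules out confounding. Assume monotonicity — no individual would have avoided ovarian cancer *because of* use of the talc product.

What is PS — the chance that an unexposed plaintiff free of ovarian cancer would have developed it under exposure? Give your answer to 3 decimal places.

PS ≈ 0.647

Let p₁ = 0.762, p₀ = 0.325.
Under exogeneity and monotonicity, PS = (p₁ − p₀) / (1 − p₀).
PS = (0.762 − 0.325) / (1 − 0.325) = 0.437 / 0.675 ≈ 0.6474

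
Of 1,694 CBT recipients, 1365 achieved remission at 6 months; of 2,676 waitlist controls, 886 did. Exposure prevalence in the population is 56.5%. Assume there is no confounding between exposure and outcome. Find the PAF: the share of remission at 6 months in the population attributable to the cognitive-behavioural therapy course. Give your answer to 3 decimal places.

PAF ≈ 0.448

p₁ = P(outcome | exposed) = 1365/1694 = 0.80579
p₀ = P(outcome | unexposed) = 886/2676 = 0.33109
Overall risk P(Y=1) = π·p₁ + (1−π)·p₀ = 0.565×0.80579 + 0.435×0.33109 = 0.59929.
Under exogeneity, PAF = [P(Y=1) − p₀] / P(Y=1).
PAF = (0.59929 − 0.33109) / 0.59929 ≈ 0.4475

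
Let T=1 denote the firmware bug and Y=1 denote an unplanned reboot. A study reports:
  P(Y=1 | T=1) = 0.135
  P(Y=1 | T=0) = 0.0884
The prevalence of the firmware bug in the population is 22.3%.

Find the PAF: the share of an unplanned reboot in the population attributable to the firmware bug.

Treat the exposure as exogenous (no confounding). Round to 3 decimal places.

Let p₁ = 0.135, p₀ = 0.0884.
Overall risk P(Y=1) = π·p₁ + (1−π)·p₀ = 0.223×0.135 + 0.777×0.0884 = 0.098792.
Under exogeneity, PAF = [P(Y=1) − p₀] / P(Y=1).
PAF = (0.098792 − 0.0884) / 0.098792 ≈ 0.1052

PAF ≈ 0.105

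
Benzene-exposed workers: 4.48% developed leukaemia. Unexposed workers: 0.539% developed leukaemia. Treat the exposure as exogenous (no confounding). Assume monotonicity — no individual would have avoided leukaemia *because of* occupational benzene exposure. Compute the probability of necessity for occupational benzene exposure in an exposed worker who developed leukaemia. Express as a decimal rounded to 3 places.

PN ≈ 0.880

p₁ = 0.0448, p₀ = 0.00539.
Under exogeneity and monotonicity, PN = (p₁ − p₀) / p₁.
PN = (0.0448 − 0.00539) / 0.0448 = 0.03941 / 0.0448 ≈ 0.8797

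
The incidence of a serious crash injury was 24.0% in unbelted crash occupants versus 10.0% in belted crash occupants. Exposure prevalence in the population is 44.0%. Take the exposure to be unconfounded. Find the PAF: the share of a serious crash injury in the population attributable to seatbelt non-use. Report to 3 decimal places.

p₁ = 0.24, p₀ = 0.1.
Overall risk P(Y=1) = π·p₁ + (1−π)·p₀ = 0.44×0.24 + 0.56×0.1 = 0.1616.
Under exogeneity, PAF = [P(Y=1) − p₀] / P(Y=1).
PAF = (0.1616 − 0.1) / 0.1616 ≈ 0.3812

PAF ≈ 0.381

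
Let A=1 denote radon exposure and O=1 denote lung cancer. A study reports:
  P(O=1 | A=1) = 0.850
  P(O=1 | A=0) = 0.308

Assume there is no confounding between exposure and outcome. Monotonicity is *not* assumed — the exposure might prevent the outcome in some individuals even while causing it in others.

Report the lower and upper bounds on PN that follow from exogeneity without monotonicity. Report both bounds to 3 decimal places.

0.638 ≤ PN ≤ 0.814

Let p₁ = 0.85, p₀ = 0.308.
Under exogeneity alone the bounds on PN are max{0,(p₁−p₀)/p₁} ≤ PN ≤ min{1,(1−p₀)/p₁}.
  lower = (p₁ − p₀)/p₁ = 0.542 / 0.85 ≈ 0.6376
  upper = min{1, (1 − p₀)/p₁} = 0.692 / 0.85 ≈ 0.8141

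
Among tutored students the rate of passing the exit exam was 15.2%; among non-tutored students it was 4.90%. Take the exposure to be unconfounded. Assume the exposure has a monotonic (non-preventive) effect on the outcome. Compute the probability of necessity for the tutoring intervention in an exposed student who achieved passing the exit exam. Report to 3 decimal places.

p₁ = 0.152, p₀ = 0.049.
Under exogeneity and monotonicity, PN = (p₁ − p₀) / p₁.
PN = (0.152 − 0.049) / 0.152 = 0.103 / 0.152 ≈ 0.6776

PN ≈ 0.678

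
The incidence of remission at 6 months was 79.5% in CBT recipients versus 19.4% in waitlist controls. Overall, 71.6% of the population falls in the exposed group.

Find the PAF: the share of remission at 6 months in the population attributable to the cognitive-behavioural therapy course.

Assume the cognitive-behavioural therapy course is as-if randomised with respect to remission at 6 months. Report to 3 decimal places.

p₁ = 0.795, p₀ = 0.194.
Overall risk P(Y=1) = π·p₁ + (1−π)·p₀ = 0.716×0.795 + 0.284×0.194 = 0.62432.
Under exogeneity, PAF = [P(Y=1) − p₀] / P(Y=1).
PAF = (0.62432 − 0.194) / 0.62432 ≈ 0.6893

PAF ≈ 0.689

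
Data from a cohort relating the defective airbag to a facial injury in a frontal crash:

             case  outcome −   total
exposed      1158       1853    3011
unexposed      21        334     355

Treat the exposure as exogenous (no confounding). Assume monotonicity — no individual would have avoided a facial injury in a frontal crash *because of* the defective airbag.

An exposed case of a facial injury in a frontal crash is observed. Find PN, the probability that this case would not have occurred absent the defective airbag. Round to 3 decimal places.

PN ≈ 0.846

p₁ = P(outcome | exposed) = 1158/3011 = 0.38459
p₀ = P(outcome | unexposed) = 21/355 = 0.059155
Under exogeneity and monotonicity, PN = (p₁ − p₀)/p₁.
PN = (0.38459 − 0.059155) / 0.38459 ≈ 0.8462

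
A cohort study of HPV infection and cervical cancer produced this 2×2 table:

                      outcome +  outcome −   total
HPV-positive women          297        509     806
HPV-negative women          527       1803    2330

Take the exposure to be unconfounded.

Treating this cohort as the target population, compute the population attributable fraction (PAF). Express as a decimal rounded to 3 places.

PAF ≈ 0.139

p₁ = P(outcome | exposed) = 297/806 = 0.36849
p₀ = P(outcome | unexposed) = 527/2330 = 0.22618
Exposure prevalence π = 806/3136 = 0.25702; overall risk P(Y=1) = 0.26276.
Under exogeneity, PAF = [P(Y=1) − p₀]/P(Y=1).
PAF = (0.26276 − 0.22618) / 0.26276 ≈ 0.1392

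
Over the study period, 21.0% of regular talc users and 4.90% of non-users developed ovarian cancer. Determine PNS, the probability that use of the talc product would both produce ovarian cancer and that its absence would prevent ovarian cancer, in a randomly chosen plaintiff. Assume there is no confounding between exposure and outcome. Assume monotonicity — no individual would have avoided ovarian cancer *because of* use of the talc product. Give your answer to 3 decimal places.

p₁ = 0.21, p₀ = 0.049.
Under exogeneity and monotonicity, PNS = p₁ − p₀.
PNS = 0.21 − 0.049 = 0.161

PNS ≈ 0.161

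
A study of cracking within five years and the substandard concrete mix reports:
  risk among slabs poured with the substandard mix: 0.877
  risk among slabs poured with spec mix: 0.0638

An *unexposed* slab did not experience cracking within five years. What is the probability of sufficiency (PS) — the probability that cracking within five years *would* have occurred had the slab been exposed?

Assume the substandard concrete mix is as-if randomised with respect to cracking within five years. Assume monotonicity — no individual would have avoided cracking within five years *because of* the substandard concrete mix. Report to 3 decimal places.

PS ≈ 0.869

Let p₁ = 0.877, p₀ = 0.0638.
Under exogeneity and monotonicity, PS = (p₁ − p₀) / (1 − p₀).
PS = (0.877 − 0.0638) / (1 − 0.0638) = 0.8132 / 0.9362 ≈ 0.8686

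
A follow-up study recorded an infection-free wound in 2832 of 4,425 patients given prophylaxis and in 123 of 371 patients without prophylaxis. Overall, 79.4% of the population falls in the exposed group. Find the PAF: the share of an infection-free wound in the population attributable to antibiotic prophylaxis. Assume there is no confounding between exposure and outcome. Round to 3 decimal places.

p₁ = P(outcome | exposed) = 2832/4425 = 0.64
p₀ = P(outcome | unexposed) = 123/371 = 0.33154
Overall risk P(Y=1) = π·p₁ + (1−π)·p₀ = 0.794×0.64 + 0.206×0.33154 = 0.57646.
Under exogeneity, PAF = [P(Y=1) − p₀] / P(Y=1).
PAF = (0.57646 − 0.33154) / 0.57646 ≈ 0.4249

PAF ≈ 0.425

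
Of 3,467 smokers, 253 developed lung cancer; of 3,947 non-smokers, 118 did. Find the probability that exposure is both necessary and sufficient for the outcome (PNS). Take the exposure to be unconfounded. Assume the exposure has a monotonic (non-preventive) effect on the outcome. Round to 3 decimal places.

p₁ = P(outcome | exposed) = 253/3467 = 0.072974
p₀ = P(outcome | unexposed) = 118/3947 = 0.029896
Under exogeneity and monotonicity, PNS = p₁ − p₀.
PNS = 0.072974 − 0.029896 = 0.043078

PNS ≈ 0.043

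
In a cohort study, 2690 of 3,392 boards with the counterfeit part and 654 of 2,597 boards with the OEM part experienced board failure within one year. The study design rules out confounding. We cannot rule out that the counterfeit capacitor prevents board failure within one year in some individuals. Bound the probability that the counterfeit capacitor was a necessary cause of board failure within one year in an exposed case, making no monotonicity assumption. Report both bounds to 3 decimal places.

0.682 ≤ PN ≤ 0.943

p₁ = P(outcome | exposed) = 2690/3392 = 0.79304
p₀ = P(outcome | unexposed) = 654/2597 = 0.25183
Under exogeneity alone the bounds on PN are max{0,(p₁−p₀)/p₁} ≤ PN ≤ min{1,(1−p₀)/p₁}.
  lower = (p₁ − p₀)/p₁ = 0.54121 / 0.79304 ≈ 0.6825
  upper = min{1, (1 − p₀)/p₁} = 0.74817 / 0.79304 ≈ 0.9434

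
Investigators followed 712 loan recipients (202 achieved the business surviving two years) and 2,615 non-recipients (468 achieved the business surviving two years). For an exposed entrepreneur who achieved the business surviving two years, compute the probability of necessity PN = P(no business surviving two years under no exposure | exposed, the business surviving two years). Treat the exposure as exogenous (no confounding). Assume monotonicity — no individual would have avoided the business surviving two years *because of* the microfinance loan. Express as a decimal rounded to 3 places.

PN ≈ 0.369

p₁ = P(outcome | exposed) = 202/712 = 0.28371
p₀ = P(outcome | unexposed) = 468/2615 = 0.17897
Under exogeneity and monotonicity, PN = (p₁ − p₀) / p₁.
PN = (0.28371 − 0.17897) / 0.28371 = 0.10474 / 0.28371 ≈ 0.3692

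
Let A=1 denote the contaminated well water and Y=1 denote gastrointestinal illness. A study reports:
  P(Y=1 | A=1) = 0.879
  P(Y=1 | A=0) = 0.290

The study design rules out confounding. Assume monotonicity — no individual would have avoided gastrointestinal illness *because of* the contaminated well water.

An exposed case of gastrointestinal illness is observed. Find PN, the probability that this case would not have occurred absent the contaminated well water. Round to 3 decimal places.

PN ≈ 0.670

Let p₁ = 0.879, p₀ = 0.29.
Under exogeneity and monotonicity, PN = (p₁ − p₀) / p₁.
PN = (0.879 − 0.29) / 0.879 = 0.589 / 0.879 ≈ 0.6701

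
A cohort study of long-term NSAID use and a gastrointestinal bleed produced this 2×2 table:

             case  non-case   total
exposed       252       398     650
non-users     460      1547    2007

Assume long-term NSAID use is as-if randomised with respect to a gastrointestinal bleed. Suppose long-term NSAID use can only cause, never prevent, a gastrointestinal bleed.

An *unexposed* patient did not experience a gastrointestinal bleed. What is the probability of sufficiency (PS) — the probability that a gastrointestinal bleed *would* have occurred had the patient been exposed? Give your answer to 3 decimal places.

p₁ = P(outcome | exposed) = 252/650 = 0.38769
p₀ = P(outcome | unexposed) = 460/2007 = 0.2292
Under exogeneity and monotonicity, PS = (p₁ − p₀)/(1 − p₀).
PS = (0.38769 − 0.2292) / 0.7708 ≈ 0.2056

PS ≈ 0.206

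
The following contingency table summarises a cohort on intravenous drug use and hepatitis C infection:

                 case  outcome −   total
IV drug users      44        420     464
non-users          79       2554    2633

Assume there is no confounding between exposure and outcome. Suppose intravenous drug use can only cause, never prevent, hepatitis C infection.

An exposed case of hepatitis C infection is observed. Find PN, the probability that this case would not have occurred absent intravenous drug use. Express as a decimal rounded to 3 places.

p₁ = P(outcome | exposed) = 44/464 = 0.094828
p₀ = P(outcome | unexposed) = 79/2633 = 0.030004
Under exogeneity and monotonicity, PN = (p₁ − p₀)/p₁.
PN = (0.094828 − 0.030004) / 0.094828 ≈ 0.6836

PN ≈ 0.684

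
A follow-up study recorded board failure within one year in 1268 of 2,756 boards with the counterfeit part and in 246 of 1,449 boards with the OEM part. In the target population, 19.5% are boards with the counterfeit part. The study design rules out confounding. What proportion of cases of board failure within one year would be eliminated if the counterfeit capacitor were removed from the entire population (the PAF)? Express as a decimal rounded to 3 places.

p₁ = P(outcome | exposed) = 1268/2756 = 0.46009
p₀ = P(outcome | unexposed) = 246/1449 = 0.16977
Overall risk P(Y=1) = π·p₁ + (1−π)·p₀ = 0.195×0.46009 + 0.805×0.16977 = 0.22638.
Under exogeneity, PAF = [P(Y=1) − p₀] / P(Y=1).
PAF = (0.22638 − 0.16977) / 0.22638 ≈ 0.2501

PAF ≈ 0.250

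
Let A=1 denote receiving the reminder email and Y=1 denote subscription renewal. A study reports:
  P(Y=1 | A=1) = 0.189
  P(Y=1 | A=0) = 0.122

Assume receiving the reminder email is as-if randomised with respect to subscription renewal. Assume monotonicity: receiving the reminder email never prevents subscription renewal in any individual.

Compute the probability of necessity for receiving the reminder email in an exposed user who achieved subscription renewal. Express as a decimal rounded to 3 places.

Let p₁ = 0.189, p₀ = 0.122.
Under exogeneity and monotonicity, PN = (p₁ − p₀) / p₁.
PN = (0.189 − 0.122) / 0.189 = 0.067 / 0.189 ≈ 0.3545

PN ≈ 0.354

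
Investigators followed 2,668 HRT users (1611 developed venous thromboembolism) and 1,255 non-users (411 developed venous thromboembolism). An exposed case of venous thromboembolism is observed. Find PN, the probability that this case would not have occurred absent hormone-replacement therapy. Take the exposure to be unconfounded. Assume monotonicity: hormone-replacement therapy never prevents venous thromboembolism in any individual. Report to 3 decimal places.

p₁ = P(outcome | exposed) = 1611/2668 = 0.60382
p₀ = P(outcome | unexposed) = 411/1255 = 0.32749
Under exogeneity and monotonicity, PN = (p₁ − p₀) / p₁.
PN = (0.60382 − 0.32749) / 0.60382 = 0.27633 / 0.60382 ≈ 0.4576

PN ≈ 0.458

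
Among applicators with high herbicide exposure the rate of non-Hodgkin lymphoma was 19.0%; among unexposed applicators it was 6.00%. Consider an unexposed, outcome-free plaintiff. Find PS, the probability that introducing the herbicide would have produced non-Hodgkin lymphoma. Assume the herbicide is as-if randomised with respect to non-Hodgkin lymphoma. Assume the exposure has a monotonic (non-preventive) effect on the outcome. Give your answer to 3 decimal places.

p₁ = 0.19, p₀ = 0.06.
Under exogeneity and monotonicity, PS = (p₁ − p₀) / (1 − p₀).
PS = (0.19 − 0.06) / (1 − 0.06) = 0.13 / 0.94 ≈ 0.1383

PS ≈ 0.138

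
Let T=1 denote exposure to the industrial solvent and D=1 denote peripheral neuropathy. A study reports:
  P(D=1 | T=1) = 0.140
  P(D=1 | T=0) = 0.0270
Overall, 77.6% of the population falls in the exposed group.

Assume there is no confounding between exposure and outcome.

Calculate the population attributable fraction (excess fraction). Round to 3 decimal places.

Let p₁ = 0.14, p₀ = 0.027.
Overall risk P(Y=1) = π·p₁ + (1−π)·p₀ = 0.776×0.14 + 0.224×0.027 = 0.11469.
Under exogeneity, PAF = [P(Y=1) − p₀] / P(Y=1).
PAF = (0.11469 − 0.027) / 0.11469 ≈ 0.7646

PAF ≈ 0.765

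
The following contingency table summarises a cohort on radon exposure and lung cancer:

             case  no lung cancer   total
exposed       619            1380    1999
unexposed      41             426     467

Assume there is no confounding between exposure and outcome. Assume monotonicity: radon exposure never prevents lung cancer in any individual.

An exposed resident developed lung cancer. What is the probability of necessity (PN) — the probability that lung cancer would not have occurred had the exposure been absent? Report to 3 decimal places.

p₁ = P(outcome | exposed) = 619/1999 = 0.30965
p₀ = P(outcome | unexposed) = 41/467 = 0.087794
Under exogeneity and monotonicity, PN = (p₁ − p₀)/p₁.
PN = (0.30965 − 0.087794) / 0.30965 ≈ 0.7165

PN ≈ 0.716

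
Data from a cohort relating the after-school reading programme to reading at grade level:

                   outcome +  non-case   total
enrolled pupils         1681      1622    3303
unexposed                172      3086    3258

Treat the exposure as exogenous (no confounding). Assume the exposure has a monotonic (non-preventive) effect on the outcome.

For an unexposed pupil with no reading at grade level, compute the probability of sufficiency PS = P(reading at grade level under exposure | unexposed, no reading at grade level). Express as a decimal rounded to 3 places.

p₁ = P(outcome | exposed) = 1681/3303 = 0.50893
p₀ = P(outcome | unexposed) = 172/3258 = 0.052793
Under exogeneity and monotonicity, PS = (p₁ − p₀) / (1 − p₀).
PS = (0.50893 − 0.052793) / (1 − 0.052793) = 0.45614 / 0.94721 ≈ 0.4816

PS ≈ 0.482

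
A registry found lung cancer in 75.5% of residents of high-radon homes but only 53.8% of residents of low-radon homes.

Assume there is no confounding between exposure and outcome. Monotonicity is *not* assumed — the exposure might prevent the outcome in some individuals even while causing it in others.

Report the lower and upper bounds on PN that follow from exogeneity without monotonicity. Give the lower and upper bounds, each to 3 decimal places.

0.287 ≤ PN ≤ 0.612

p₁ = 0.755, p₀ = 0.538.
Under exogeneity alone the bounds on PN are max{0,(p₁−p₀)/p₁} ≤ PN ≤ min{1,(1−p₀)/p₁}.
  lower = (p₁ − p₀)/p₁ = 0.217 / 0.755 ≈ 0.2874
  upper = min{1, (1 − p₀)/p₁} = 0.462 / 0.755 ≈ 0.6119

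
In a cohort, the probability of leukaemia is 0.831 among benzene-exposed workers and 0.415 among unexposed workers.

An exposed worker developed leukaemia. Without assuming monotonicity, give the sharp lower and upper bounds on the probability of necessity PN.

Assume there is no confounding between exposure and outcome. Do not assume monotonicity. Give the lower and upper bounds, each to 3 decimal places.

0.501 ≤ PN ≤ 0.704

Let p₁ = 0.831, p₀ = 0.415.
Under exogeneity alone the bounds on PN are max{0,(p₁−p₀)/p₁} ≤ PN ≤ min{1,(1−p₀)/p₁}.
  lower = (p₁ − p₀)/p₁ = 0.416 / 0.831 ≈ 0.5006
  upper = min{1, (1 − p₀)/p₁} = 0.585 / 0.831 ≈ 0.7040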